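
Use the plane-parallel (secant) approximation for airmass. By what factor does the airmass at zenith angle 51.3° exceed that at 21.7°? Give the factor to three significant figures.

1.49

X(51.3°)/X(21.7°) = sec 51.3° / sec 21.7° = cos 21.7° / cos 51.3° = 0.9291/0.6252 = 1.4860.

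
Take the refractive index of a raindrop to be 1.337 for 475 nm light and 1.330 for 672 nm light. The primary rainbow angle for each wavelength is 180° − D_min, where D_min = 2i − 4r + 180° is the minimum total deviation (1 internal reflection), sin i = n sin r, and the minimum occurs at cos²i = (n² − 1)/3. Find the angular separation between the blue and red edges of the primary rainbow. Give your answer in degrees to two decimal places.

At 475 nm (n = 1.337): cos²i = 0.26252 → i = 59.178°, r = 39.964°, D_min = 138.500°, rainbow angle = 41.500°.
At 672 nm (n = 1.330): cos²i = 0.25630 → i = 59.585°, r = 40.422°, D_min = 137.484°, rainbow angle = 42.516°.
Angular width = |41.500° − 42.516°| = 1.016°.

1.02°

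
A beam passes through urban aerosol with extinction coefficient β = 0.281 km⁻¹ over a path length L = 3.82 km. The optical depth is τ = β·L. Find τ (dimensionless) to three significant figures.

τ = β·L = 0.281 × 3.82 = 1.0734.

1.07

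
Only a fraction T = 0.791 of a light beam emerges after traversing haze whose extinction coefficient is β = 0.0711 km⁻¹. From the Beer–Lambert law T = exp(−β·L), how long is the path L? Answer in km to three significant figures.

3.30 km

Beer–Lambert: T = exp(−βL) ⇒ L = −ln(T)/β = −ln(0.791)/0.0711 = 0.2345/0.0711 = 3.298 km.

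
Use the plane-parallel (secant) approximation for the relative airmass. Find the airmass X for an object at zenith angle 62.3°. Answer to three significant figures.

2.15

X = sec z = 1/cos 62.3° = 1/0.4648 = 2.1513.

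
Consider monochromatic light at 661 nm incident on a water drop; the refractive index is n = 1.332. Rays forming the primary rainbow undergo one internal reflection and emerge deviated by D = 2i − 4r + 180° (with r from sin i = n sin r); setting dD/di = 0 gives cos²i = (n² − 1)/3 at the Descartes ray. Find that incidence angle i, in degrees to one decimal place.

cos²i = (1.332² − 1)/3 = (1.77422 − 1)/3 = 0.25807.
cos i = 0.50801, so i = 59.469°.

59.5°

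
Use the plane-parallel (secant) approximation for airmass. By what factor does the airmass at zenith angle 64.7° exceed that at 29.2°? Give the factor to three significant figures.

2.04

X(64.7°)/X(29.2°) = sec 64.7° / sec 29.2° = cos 29.2° / cos 64.7° = 0.8729/0.4274 = 2.0426.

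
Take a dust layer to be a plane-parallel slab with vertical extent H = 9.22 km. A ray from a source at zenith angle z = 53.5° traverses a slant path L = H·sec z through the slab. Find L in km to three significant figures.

15.5 km

sec z = 1/cos 53.5° = 1.6812.
L = 9.22 × 1.6812 = 15.500 km.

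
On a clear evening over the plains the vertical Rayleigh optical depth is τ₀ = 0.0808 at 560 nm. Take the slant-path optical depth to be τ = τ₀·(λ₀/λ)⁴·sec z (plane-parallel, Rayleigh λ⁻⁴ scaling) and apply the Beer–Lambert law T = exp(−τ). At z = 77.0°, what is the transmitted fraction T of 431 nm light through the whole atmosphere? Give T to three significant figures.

0.359

sec 77.0° = 4.4454.
τ = 0.0808 × (560/431)⁴ × 4.4454 = 0.0808 × 2.8500 × 4.4454 = 1.0237.
T = exp(−1.0237) = 0.3593.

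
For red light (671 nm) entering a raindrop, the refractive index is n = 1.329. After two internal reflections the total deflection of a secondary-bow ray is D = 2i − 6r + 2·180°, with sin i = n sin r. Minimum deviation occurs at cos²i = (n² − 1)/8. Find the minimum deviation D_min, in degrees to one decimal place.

cos²i = (1.76624 − 1)/8 = 0.09578; i = arccos(0.30948) = 71.972°.
sin r = sin 71.972°/1.329 = 0.71550; r = 45.685°.
D_min = 2·71.972° − 6·45.685° + 360° = 229.837°.

229.8°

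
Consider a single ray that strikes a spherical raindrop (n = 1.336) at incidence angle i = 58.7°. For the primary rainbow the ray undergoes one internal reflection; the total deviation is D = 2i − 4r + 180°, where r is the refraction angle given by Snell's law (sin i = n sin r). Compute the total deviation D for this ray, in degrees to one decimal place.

sin r = sin 58.7° / 1.336 = 0.8545/1.336 = 0.6396; r = 39.76°.
D = 2·58.7° − 4·39.76° + 180° = 117.40° − 159.04° + 180° = 138.36°.

138.4°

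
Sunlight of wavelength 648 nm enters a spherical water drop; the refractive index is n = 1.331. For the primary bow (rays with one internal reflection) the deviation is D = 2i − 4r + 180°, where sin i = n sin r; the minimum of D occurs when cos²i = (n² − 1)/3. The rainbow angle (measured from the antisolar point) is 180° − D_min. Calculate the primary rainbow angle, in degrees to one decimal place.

cos²i = (1.77156 − 1)/3 = 0.25719; i = arccos(0.50714) = 59.527°.
sin r = sin 59.527°/1.331 = 0.64753; r = 40.356°.
D_min = 2·59.527° − 4·40.356° + 180° = 137.630°.
Rainbow angle = 180° − D_min = 42.370°.

42.4°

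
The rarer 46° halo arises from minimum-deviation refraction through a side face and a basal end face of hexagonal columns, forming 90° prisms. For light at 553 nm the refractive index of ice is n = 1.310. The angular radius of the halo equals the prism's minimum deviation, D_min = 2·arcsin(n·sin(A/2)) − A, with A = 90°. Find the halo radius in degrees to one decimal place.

n·sin(A/2) = 1.310 × sin 45° = 1.310 × 0.7071 = 0.9263.
D_min = 2·arcsin(0.9263) − 90° = 2 × 67.867° − 90° = 45.733°.

45.7°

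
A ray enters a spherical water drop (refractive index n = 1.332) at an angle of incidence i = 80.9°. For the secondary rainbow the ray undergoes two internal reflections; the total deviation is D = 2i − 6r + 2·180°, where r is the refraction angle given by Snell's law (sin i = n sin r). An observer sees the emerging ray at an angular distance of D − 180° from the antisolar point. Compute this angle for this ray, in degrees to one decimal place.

54.7°

sin r = sin 80.9° / 1.332 = 0.9874/1.332 = 0.7413; r = 47.84°.
D = 2·80.9° − 6·47.84° + 2·180° = 161.80° − 287.05° + 360° = 234.75°.
Angle from antisolar point = D − 180° = 54.75°.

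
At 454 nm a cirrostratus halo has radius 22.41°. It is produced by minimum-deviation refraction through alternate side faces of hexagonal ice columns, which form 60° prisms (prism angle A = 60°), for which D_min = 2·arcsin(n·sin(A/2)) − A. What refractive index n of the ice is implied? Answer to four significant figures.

Rearranging: n = sin((D_min + A)/2) / sin(A/2).
(D_min + A)/2 = (22.41° + 60°)/2 = 41.205°.
n = sin 41.205° / sin 30° = 0.6588 / 0.5000 = 1.3175.

1.318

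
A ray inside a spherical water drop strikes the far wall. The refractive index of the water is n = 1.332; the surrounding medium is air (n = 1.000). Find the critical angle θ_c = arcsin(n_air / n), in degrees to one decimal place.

48.7°

sin θ_c = n_air / n = 1.000 / 1.332 = 0.7508.
θ_c = arcsin(0.7508) = 48.66°.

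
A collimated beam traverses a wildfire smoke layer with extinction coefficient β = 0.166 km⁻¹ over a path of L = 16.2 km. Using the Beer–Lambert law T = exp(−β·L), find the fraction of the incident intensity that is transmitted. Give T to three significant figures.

τ = β·L = 0.166 × 16.2 = 2.6892.
T = exp(−2.6892) = 0.0679.

0.0679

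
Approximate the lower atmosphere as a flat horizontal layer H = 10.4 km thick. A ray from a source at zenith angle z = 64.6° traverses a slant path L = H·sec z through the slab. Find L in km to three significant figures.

sec z = 1/cos 64.6° = 2.3314.
L = 10.4 × 2.3314 = 24.246 km.

24.2 km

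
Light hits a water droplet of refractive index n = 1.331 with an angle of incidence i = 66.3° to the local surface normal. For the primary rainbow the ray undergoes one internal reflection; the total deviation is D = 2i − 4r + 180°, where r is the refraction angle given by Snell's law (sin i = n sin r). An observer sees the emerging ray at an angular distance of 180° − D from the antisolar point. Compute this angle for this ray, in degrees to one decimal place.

41.3°

sin r = sin 66.3° / 1.331 = 0.9157/1.331 = 0.6880; r = 43.47°.
D = 2·66.3° − 4·43.47° + 180° = 132.60° − 173.87° + 180° = 138.73°.
Angle from antisolar point = 180° − D = 41.27°.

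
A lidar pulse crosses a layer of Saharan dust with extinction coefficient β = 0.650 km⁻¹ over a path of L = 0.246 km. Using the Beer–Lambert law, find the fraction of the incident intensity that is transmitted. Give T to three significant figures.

τ = β·L = 0.650 × 0.246 = 0.1599.
T = exp(−0.1599) = 0.8522.

0.852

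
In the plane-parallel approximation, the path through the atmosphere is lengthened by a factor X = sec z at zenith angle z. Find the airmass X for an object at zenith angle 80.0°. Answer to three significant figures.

5.76

X = sec z = 1/cos 80.0° = 1/0.1736 = 5.7588.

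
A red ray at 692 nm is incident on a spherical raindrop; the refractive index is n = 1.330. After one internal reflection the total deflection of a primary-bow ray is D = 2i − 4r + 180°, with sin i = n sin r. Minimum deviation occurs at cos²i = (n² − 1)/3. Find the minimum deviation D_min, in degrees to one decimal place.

137.5°

cos²i = (1.76890 − 1)/3 = 0.25630; i = arccos(0.50626) = 59.585°.
sin r = sin 59.585°/1.330 = 0.64841; r = 40.422°.
D_min = 2·59.585° − 4·40.422° + 180° = 137.484°.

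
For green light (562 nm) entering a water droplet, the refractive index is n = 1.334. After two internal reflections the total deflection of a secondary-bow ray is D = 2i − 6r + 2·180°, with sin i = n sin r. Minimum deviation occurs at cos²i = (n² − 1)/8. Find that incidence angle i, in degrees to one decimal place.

cos²i = (1.334² − 1)/8 = (1.77956 − 1)/8 = 0.09744.
cos i = 0.31216, so i = 71.810°.

71.8°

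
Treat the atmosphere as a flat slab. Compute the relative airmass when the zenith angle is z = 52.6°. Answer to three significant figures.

X = sec z = 1/cos 52.6° = 1/0.6074 = 1.6464.

1.65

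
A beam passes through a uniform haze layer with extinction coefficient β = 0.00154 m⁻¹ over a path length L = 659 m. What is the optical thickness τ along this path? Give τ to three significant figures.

1.01

τ = β·L = 0.00154 × 659 = 1.0149.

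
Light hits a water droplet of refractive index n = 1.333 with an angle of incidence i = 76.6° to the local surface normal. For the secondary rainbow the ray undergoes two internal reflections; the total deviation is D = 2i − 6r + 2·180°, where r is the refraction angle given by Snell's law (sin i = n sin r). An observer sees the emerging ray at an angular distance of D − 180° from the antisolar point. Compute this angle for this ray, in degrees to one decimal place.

sin r = sin 76.6° / 1.333 = 0.9728/1.333 = 0.7298; r = 46.87°.
D = 2·76.6° − 6·46.87° + 2·180° = 153.20° − 281.20° + 360° = 232.00°.
Angle from antisolar point = D − 180° = 52.00°.

52.0°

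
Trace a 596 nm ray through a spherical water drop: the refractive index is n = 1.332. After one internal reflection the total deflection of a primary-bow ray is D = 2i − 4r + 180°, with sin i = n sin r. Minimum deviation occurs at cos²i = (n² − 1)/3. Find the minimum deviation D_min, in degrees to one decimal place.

137.8°

cos²i = (1.77422 − 1)/3 = 0.25807; i = arccos(0.50801) = 59.469°.
sin r = sin 59.469°/1.332 = 0.64666; r = 40.290°.
D_min = 2·59.469° − 4·40.290° + 180° = 137.776°.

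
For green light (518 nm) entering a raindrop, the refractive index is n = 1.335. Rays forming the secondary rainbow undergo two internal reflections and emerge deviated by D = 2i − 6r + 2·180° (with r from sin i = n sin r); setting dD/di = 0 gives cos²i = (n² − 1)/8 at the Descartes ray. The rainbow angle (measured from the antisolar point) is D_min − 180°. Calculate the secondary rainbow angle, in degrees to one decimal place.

cos²i = (1.78222 − 1)/8 = 0.09778; i = arccos(0.31269) = 71.778°.
sin r = sin 71.778°/1.335 = 0.71150; r = 45.357°.
D_min = 2·71.778° − 6·45.357° + 360° = 231.414°.
Rainbow angle = D_min − 180° = 51.414°.

51.4°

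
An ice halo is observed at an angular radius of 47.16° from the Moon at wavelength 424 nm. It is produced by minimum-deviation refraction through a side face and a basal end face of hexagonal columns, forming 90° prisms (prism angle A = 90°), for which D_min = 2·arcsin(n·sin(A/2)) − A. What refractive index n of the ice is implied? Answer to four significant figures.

1.317

Rearranging: n = sin((D_min + A)/2) / sin(A/2).
(D_min + A)/2 = (47.16° + 90°)/2 = 68.580°.
n = sin 68.580° / sin 45° = 0.9309 / 0.7071 = 1.3165.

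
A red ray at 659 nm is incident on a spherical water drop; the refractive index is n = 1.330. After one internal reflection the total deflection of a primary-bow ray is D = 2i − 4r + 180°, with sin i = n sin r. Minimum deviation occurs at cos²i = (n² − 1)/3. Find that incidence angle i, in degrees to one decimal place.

cos²i = (1.330² − 1)/3 = (1.76890 − 1)/3 = 0.25630.
cos i = 0.50626, so i = 59.585°.

59.6°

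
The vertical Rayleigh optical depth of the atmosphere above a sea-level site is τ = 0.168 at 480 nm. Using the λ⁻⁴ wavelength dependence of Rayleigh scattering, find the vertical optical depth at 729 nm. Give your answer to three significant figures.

0.0316

τ(729 nm) = τ(480 nm) × (480/729)⁴ = 0.168 × (0.6584)⁴ = 0.168 × 0.1880 = 0.0316.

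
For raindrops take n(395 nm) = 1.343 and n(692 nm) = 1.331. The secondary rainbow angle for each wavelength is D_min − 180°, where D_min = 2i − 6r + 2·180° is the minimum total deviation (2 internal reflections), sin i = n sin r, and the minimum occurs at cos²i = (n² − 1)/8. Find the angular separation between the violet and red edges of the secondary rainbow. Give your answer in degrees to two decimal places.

3.11°

At 395 nm (n = 1.343): cos²i = 0.10046 → i = 71.522°, r = 44.928°, D_min = 233.478°, rainbow angle = 53.478°.
At 692 nm (n = 1.331): cos²i = 0.09645 → i = 71.907°, r = 45.575°, D_min = 230.365°, rainbow angle = 50.365°.
Angular width = |53.478° − 50.365°| = 3.113°.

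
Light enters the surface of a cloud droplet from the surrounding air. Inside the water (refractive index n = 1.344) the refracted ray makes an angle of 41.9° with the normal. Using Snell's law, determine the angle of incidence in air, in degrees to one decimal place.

Snell: sin θ_i = n · sin θ_r = 1.344 × sin 41.9° = 1.344 × 0.6678 = 0.8976.
θ_i = arcsin(0.8976) = 63.84°.

63.8°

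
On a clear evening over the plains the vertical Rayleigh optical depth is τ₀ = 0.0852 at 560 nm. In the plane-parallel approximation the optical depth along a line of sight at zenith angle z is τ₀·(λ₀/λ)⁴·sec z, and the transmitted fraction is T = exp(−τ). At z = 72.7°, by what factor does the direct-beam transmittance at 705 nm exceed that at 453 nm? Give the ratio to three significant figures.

1.74

Airmass: sec 72.7° = 3.3628.
τ(705 nm) = 0.0852 × (560/705)⁴ × 3.3628 = 0.0852 × 0.3981 × 3.3628 = 0.1141.
τ(453 nm) = 0.0852 × (560/453)⁴ × 3.3628 = 0.0852 × 2.3354 × 3.3628 = 0.6691.
T(705)/T(453) = exp(τ_B − τ_A) = exp(0.5550) = 1.7420.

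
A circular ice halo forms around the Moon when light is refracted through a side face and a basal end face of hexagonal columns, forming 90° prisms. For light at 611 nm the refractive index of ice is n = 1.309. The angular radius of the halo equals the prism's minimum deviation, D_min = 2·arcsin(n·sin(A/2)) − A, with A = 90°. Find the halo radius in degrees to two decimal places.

n·sin(A/2) = 1.309 × sin 45° = 1.309 × 0.7071 = 0.9256.
D_min = 2·arcsin(0.9256) − 90° = 2 × 67.759° − 90° = 45.519°.

45.52°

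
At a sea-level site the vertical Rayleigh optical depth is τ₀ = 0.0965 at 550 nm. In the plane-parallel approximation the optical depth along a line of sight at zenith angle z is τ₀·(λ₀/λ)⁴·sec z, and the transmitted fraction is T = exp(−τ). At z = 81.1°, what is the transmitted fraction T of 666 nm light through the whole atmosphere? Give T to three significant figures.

sec 81.1° = 6.4637.
τ = 0.0965 × (550/666)⁴ × 6.4637 = 0.0965 × 0.4651 × 6.4637 = 0.2901.
T = exp(−0.2901) = 0.7482.

0.748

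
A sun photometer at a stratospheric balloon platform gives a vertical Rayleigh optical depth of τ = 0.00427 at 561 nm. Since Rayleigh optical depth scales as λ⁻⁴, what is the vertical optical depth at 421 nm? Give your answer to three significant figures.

0.0135

τ(421 nm) = τ(561 nm) × (561/421)⁴ = 0.00427 × (1.3325)⁴ = 0.00427 × 3.1530 = 0.0135.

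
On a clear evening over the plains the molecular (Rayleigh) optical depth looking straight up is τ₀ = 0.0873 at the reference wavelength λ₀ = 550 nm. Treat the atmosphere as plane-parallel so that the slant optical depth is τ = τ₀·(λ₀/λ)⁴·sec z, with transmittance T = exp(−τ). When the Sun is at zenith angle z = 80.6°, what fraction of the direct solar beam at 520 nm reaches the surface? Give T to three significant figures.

0.512

sec 80.6° = 6.1227.
τ = 0.0873 × (550/520)⁴ × 6.1227 = 0.0873 × 1.2515 × 6.1227 = 0.6690.
T = exp(−0.6690) = 0.5122.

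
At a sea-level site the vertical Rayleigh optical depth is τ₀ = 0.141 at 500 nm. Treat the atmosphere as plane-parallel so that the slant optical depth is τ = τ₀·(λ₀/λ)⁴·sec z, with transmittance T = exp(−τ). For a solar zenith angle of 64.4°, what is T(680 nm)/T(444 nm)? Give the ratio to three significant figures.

1.54

Airmass: sec 64.4° = 2.3144.
τ(680 nm) = 0.141 × (500/680)⁴ × 2.3144 = 0.141 × 0.2923 × 2.3144 = 0.0954.
τ(444 nm) = 0.141 × (500/444)⁴ × 2.3144 = 0.141 × 1.6082 × 2.3144 = 0.5248.
T(680)/T(444) = exp(τ_B − τ_A) = exp(0.4294) = 1.5364.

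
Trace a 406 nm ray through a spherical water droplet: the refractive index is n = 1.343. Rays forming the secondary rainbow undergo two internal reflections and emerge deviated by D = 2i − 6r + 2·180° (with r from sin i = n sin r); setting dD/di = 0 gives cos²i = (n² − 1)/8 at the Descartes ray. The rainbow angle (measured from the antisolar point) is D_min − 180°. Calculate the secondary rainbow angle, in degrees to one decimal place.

53.5°

cos²i = (1.80365 − 1)/8 = 0.10046; i = arccos(0.31695) = 71.522°.
sin r = sin 71.522°/1.343 = 0.70621; r = 44.928°.
D_min = 2·71.522° − 6·44.928° + 360° = 233.478°.
Rainbow angle = D_min − 180° = 53.478°.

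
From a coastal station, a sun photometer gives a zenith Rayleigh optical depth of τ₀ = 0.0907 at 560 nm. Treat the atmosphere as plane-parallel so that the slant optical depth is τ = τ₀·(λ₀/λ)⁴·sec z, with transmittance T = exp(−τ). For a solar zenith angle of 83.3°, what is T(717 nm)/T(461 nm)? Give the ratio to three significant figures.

Airmass: sec 83.3° = 8.5711.
τ(717 nm) = 0.0907 × (560/717)⁴ × 8.5711 = 0.0907 × 0.3721 × 8.5711 = 0.2893.
τ(461 nm) = 0.0907 × (560/461)⁴ × 8.5711 = 0.0907 × 2.1775 × 8.5711 = 1.6928.
T(717)/T(461) = exp(τ_B − τ_A) = exp(1.4035) = 4.0693.

4.07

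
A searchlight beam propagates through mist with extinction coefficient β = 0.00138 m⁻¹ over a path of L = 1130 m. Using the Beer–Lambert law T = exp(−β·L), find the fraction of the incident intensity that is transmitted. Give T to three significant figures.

τ = β·L = 0.00138 × 1130 = 1.5594.
T = exp(−1.5594) = 0.2103.

0.210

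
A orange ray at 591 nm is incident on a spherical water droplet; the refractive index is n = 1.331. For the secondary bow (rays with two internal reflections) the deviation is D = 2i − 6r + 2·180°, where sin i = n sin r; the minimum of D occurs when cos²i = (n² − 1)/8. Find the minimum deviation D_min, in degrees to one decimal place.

cos²i = (1.77156 − 1)/8 = 0.09645; i = arccos(0.31056) = 71.907°.
sin r = sin 71.907°/1.331 = 0.71417; r = 45.575°.
D_min = 2·71.907° − 6·45.575° + 360° = 230.365°.

230.4°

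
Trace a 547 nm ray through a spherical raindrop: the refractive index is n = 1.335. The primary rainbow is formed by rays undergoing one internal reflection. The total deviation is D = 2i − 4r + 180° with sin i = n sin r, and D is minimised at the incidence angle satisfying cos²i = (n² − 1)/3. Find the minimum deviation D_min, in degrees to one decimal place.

cos²i = (1.78222 − 1)/3 = 0.26074; i = arccos(0.51063) = 59.294°.
sin r = sin 59.294°/1.335 = 0.64405; r = 40.094°.
D_min = 2·59.294° − 4·40.094° + 180° = 138.212°.

138.2°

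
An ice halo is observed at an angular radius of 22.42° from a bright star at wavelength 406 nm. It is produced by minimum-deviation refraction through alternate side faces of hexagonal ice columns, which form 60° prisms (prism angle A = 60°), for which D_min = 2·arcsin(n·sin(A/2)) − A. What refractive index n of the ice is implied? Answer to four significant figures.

1.318

Rearranging: n = sin((D_min + A)/2) / sin(A/2).
(D_min + A)/2 = (22.42° + 60°)/2 = 41.210°.
n = sin 41.210° / sin 30° = 0.6588 / 0.5000 = 1.3176.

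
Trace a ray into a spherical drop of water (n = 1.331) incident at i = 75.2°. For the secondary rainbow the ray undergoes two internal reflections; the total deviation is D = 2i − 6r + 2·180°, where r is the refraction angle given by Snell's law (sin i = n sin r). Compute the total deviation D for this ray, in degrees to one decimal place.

sin r = sin 75.2° / 1.331 = 0.9668/1.331 = 0.7264; r = 46.58°.
D = 2·75.2° − 6·46.58° + 2·180° = 150.40° − 279.51° + 360° = 230.89°.

230.9°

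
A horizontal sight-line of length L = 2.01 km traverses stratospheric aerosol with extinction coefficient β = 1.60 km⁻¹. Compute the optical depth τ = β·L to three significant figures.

τ = β·L = 1.60 × 2.01 = 3.2160.

3.22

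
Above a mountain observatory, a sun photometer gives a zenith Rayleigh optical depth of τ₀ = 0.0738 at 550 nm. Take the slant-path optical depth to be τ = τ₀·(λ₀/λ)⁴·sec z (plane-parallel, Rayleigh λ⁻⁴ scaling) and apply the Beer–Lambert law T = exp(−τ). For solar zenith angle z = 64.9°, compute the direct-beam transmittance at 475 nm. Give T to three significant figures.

sec 64.9° = 2.3574.
τ = 0.0738 × (550/475)⁴ × 2.3574 = 0.0738 × 1.7975 × 2.3574 = 0.3127.
T = exp(−0.3127) = 0.7315.

0.731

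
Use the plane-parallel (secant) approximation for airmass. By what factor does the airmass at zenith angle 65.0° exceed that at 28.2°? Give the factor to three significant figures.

2.09

X(65.0°)/X(28.2°) = sec 65.0° / sec 28.2° = cos 28.2° / cos 65.0° = 0.8813/0.4226 = 2.0853.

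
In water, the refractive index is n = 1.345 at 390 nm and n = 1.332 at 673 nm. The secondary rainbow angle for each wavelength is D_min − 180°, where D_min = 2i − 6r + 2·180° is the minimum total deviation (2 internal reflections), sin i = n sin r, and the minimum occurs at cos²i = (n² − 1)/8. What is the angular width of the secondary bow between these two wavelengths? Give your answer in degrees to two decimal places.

At 390 nm (n = 1.345): cos²i = 0.10113 → i = 71.458°, r = 44.821°, D_min = 233.987°, rainbow angle = 53.987°.
At 673 nm (n = 1.332): cos²i = 0.09678 → i = 71.875°, r = 45.520°, D_min = 230.628°, rainbow angle = 50.628°.
Angular width = |53.987° − 50.628°| = 3.359°.

3.36°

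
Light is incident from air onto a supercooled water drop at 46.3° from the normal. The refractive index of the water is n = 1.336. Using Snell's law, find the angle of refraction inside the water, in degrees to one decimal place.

32.8°

Snell: sin θ_r = sin θ_i / n = sin 46.3° / 1.336 = 0.7230 / 1.336 = 0.5411.
θ_r = arcsin(0.5411) = 32.76°.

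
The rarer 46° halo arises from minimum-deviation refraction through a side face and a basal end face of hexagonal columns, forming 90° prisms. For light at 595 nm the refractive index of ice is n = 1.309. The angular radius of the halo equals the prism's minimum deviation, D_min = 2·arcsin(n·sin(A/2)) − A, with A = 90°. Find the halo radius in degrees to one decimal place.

n·sin(A/2) = 1.309 × sin 45° = 1.309 × 0.7071 = 0.9256.
D_min = 2·arcsin(0.9256) − 90° = 2 × 67.759° − 90° = 45.519°.

45.5°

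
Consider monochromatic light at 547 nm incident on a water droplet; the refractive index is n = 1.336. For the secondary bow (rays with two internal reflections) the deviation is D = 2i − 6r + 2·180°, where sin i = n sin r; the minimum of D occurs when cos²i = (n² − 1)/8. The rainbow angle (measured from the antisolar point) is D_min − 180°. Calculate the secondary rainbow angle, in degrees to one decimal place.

51.7°

cos²i = (1.78490 − 1)/8 = 0.09811; i = arccos(0.31323) = 71.746°.
sin r = sin 71.746°/1.336 = 0.71084; r = 45.303°.
D_min = 2·71.746° − 6·45.303° + 360° = 231.674°.
Rainbow angle = D_min − 180° = 51.674°.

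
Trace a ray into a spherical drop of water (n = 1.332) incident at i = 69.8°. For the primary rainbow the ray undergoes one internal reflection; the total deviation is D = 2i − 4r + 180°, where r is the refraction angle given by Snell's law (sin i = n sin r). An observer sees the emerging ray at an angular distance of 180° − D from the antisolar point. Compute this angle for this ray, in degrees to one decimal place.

sin r = sin 69.8° / 1.332 = 0.9385/1.332 = 0.7046; r = 44.80°.
D = 2·69.8° − 4·44.80° + 180° = 139.60° − 179.18° + 180° = 140.42°.
Angle from antisolar point = 180° − D = 39.58°.

39.6°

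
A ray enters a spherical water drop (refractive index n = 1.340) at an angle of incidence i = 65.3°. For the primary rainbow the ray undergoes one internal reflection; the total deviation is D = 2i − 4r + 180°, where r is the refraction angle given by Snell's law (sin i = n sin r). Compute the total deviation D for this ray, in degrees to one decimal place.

sin r = sin 65.3° / 1.340 = 0.9085/1.340 = 0.6780; r = 42.69°.
D = 2·65.3° − 4·42.69° + 180° = 130.60° − 170.75° + 180° = 139.85°.

139.9°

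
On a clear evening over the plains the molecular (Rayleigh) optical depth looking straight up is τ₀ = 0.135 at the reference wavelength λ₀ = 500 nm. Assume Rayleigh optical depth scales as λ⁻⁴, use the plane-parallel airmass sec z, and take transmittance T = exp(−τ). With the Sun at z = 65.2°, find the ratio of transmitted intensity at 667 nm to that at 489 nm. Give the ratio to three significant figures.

1.28

Airmass: sec 65.2° = 2.3841.
τ(667 nm) = 0.135 × (500/667)⁴ × 2.3841 = 0.135 × 0.3158 × 2.3841 = 0.1016.
τ(489 nm) = 0.135 × (500/489)⁴ × 2.3841 = 0.135 × 1.0931 × 2.3841 = 0.3518.
T(667)/T(489) = exp(τ_B − τ_A) = exp(0.2502) = 1.2842.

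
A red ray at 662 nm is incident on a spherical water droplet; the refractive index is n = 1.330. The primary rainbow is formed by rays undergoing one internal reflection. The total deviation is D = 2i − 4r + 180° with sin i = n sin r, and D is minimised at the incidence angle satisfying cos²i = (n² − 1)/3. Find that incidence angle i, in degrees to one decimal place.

59.6°

cos²i = (1.330² − 1)/3 = (1.76890 − 1)/3 = 0.25630.
cos i = 0.50626, so i = 59.585°.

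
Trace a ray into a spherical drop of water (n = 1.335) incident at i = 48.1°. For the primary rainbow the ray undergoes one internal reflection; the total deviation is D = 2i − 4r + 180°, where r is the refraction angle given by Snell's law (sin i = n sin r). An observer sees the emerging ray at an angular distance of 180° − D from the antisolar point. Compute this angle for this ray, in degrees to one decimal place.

39.3°

sin r = sin 48.1° / 1.335 = 0.7443/1.335 = 0.5575; r = 33.89°.
D = 2·48.1° − 4·33.89° + 180° = 96.20° − 135.54° + 180° = 140.66°.
Angle from antisolar point = 180° − D = 39.34°.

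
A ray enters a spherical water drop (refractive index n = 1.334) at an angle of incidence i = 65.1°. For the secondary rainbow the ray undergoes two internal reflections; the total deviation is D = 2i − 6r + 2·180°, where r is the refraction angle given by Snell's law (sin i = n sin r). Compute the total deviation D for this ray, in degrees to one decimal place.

233.2°

sin r = sin 65.1° / 1.334 = 0.9070/1.334 = 0.6799; r = 42.84°.
D = 2·65.1° − 6·42.84° + 2·180° = 130.20° − 257.04° + 360° = 233.16°.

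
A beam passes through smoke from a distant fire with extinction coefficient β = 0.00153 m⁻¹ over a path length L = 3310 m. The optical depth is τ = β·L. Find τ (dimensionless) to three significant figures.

5.06

τ = β·L = 0.00153 × 3310 = 5.0643.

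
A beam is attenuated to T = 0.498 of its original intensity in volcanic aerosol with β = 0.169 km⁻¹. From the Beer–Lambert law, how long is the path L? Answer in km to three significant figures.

Beer–Lambert: T = exp(−βL) ⇒ L = −ln(T)/β = −ln(0.498)/0.169 = 0.6972/0.169 = 4.125 km.

4.13 km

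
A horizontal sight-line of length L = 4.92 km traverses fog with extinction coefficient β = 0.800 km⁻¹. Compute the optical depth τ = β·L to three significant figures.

τ = β·L = 0.800 × 4.92 = 3.9360.

3.94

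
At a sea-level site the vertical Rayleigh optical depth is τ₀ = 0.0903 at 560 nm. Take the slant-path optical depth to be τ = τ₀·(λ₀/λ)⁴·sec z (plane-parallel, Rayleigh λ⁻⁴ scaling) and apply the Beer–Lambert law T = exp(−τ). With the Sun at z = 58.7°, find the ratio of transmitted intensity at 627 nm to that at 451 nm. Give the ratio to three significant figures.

1.35

Airmass: sec 58.7° = 1.9249.
τ(627 nm) = 0.0903 × (560/627)⁴ × 1.9249 = 0.0903 × 0.6363 × 1.9249 = 0.1106.
τ(451 nm) = 0.0903 × (560/451)⁴ × 1.9249 = 0.0903 × 2.3771 × 1.9249 = 0.4132.
T(627)/T(451) = exp(τ_B − τ_A) = exp(0.3026) = 1.3533.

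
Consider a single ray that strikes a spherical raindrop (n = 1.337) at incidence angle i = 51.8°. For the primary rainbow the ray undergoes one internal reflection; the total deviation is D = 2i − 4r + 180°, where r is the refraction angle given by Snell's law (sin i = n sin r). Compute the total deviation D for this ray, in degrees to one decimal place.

sin r = sin 51.8° / 1.337 = 0.7859/1.337 = 0.5878; r = 36.00°.
D = 2·51.8° − 4·36.00° + 180° = 103.60° − 144.00° + 180° = 139.60°.

139.6°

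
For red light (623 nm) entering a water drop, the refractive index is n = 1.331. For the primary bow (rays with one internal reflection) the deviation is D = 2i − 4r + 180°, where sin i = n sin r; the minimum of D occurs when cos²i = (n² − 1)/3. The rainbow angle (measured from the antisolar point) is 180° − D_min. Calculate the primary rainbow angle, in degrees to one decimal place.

42.4°

cos²i = (1.77156 − 1)/3 = 0.25719; i = arccos(0.50714) = 59.527°.
sin r = sin 59.527°/1.331 = 0.64753; r = 40.356°.
D_min = 2·59.527° − 4·40.356° + 180° = 137.630°.
Rainbow angle = 180° − D_min = 42.370°.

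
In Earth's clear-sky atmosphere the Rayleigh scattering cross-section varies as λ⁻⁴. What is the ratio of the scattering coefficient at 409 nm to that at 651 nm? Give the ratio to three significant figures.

Rayleigh scattering ∝ λ⁻⁴, so the ratio of coefficients is the inverse fourth power of the wavelength ratio.
σ(409)/σ(651) = (651/409)⁴ = (1.5917)⁴ = 6.418.

6.42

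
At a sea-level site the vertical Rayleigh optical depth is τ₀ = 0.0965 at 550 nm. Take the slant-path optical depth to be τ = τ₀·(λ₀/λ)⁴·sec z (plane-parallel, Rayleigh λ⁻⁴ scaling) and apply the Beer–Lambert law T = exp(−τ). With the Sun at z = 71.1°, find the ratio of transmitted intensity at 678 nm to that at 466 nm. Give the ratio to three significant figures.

Airmass: sec 71.1° = 3.0872.
τ(678 nm) = 0.0965 × (550/678)⁴ × 3.0872 = 0.0965 × 0.4330 × 3.0872 = 0.1290.
τ(466 nm) = 0.0965 × (550/466)⁴ × 3.0872 = 0.0965 × 1.9405 × 3.0872 = 0.5781.
T(678)/T(466) = exp(τ_B − τ_A) = exp(0.4491) = 1.5669.

1.57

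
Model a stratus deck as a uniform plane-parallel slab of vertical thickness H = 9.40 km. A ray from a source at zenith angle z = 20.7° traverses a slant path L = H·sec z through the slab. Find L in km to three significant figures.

10.0 km

sec z = 1/cos 20.7° = 1.0690.
L = 9.40 × 1.0690 = 10.049 km.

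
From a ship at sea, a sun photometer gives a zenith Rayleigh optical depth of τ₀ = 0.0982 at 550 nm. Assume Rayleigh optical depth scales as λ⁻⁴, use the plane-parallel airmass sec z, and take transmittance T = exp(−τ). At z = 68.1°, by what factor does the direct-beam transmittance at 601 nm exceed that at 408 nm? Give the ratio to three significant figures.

Airmass: sec 68.1° = 2.6811.
τ(601 nm) = 0.0982 × (550/601)⁴ × 2.6811 = 0.0982 × 0.7014 × 2.6811 = 0.1847.
τ(408 nm) = 0.0982 × (550/408)⁴ × 2.6811 = 0.0982 × 3.3023 × 2.6811 = 0.8694.
T(601)/T(408) = exp(τ_B − τ_A) = exp(0.6848) = 1.9833.

1.98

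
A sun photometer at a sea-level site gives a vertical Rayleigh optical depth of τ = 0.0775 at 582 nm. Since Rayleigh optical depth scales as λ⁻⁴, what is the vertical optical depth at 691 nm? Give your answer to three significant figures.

0.0390

τ(691 nm) = τ(582 nm) × (582/691)⁴ = 0.0775 × (0.8423)⁴ = 0.0775 × 0.5032 = 0.0390.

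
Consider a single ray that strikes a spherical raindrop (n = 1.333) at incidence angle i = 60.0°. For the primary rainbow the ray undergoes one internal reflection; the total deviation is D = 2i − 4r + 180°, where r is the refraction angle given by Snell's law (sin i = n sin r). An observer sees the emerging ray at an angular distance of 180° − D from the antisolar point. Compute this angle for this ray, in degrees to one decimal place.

42.1°

sin r = sin 60.0° / 1.333 = 0.8660/1.333 = 0.6497; r = 40.52°.
D = 2·60.0° − 4·40.52° + 180° = 120.00° − 162.07° + 180° = 137.93°.
Angle from antisolar point = 180° − D = 42.07°.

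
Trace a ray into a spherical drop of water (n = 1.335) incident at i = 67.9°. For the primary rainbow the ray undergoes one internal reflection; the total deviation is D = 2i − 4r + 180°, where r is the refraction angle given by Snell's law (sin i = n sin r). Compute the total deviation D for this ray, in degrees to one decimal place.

sin r = sin 67.9° / 1.335 = 0.9265/1.335 = 0.6940; r = 43.95°.
D = 2·67.9° − 4·43.95° + 180° = 135.80° − 175.80° + 180° = 140.00°.

140.0°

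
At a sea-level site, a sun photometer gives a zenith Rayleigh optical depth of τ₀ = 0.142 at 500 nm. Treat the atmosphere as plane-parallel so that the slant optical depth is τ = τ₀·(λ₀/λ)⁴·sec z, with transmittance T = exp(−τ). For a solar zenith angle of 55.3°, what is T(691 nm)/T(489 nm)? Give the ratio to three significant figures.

Airmass: sec 55.3° = 1.7566.
τ(691 nm) = 0.142 × (500/691)⁴ × 1.7566 = 0.142 × 0.2741 × 1.7566 = 0.0684.
τ(489 nm) = 0.142 × (500/489)⁴ × 1.7566 = 0.142 × 1.0931 × 1.7566 = 0.2727.
T(691)/T(489) = exp(τ_B − τ_A) = exp(0.2043) = 1.2266.

1.23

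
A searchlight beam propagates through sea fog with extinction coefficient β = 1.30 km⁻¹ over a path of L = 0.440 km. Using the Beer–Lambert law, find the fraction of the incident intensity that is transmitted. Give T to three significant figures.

τ = β·L = 1.30 × 0.440 = 0.5720.
T = exp(−0.5720) = 0.5644.

0.564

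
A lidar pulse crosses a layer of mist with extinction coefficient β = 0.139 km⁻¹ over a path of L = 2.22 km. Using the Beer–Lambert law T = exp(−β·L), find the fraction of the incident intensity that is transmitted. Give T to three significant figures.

τ = β·L = 0.139 × 2.22 = 0.3086.
T = exp(−0.3086) = 0.7345.

0.734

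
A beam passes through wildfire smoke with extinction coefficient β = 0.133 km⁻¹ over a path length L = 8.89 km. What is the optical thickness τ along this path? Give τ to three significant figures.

τ = β·L = 0.133 × 8.89 = 1.1824.

1.18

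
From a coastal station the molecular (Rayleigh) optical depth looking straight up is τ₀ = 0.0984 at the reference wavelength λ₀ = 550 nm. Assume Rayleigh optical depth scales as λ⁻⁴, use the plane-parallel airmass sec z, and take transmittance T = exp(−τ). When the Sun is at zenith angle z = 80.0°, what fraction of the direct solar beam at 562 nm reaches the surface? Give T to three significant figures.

sec 80.0° = 5.7588.
τ = 0.0984 × (550/562)⁴ × 5.7588 = 0.0984 × 0.9173 × 5.7588 = 0.5198.
T = exp(−0.5198) = 0.5946.

0.595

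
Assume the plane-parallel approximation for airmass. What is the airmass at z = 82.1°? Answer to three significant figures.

7.28

X = sec z = 1/cos 82.1° = 1/0.1374 = 7.2757.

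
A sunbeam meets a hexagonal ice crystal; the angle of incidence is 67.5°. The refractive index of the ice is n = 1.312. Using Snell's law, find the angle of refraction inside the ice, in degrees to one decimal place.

Snell: sin θ_r = sin θ_i / n = sin 67.5° / 1.312 = 0.9239 / 1.312 = 0.7042.
θ_r = arcsin(0.7042) = 44.76°.

44.8°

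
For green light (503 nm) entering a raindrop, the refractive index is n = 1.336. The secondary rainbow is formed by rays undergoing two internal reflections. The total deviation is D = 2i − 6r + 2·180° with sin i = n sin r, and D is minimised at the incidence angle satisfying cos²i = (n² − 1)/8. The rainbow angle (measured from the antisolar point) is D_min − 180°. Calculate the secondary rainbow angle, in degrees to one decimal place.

51.7°

cos²i = (1.78490 − 1)/8 = 0.09811; i = arccos(0.31323) = 71.746°.
sin r = sin 71.746°/1.336 = 0.71084; r = 45.303°.
D_min = 2·71.746° − 6·45.303° + 360° = 231.674°.
Rainbow angle = D_min − 180° = 51.674°.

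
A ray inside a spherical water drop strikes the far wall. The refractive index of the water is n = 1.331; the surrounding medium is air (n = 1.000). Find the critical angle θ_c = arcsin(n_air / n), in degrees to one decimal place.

48.7°

sin θ_c = n_air / n = 1.000 / 1.331 = 0.7513.
θ_c = arcsin(0.7513) = 48.70°.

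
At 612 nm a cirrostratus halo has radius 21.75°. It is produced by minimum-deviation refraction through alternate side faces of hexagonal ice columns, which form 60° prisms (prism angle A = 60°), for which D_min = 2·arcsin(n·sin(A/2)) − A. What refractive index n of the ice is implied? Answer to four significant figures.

1.309

Rearranging: n = sin((D_min + A)/2) / sin(A/2).
(D_min + A)/2 = (21.75° + 60°)/2 = 40.875°.
n = sin 40.875° / sin 30° = 0.6544 / 0.5000 = 1.3088.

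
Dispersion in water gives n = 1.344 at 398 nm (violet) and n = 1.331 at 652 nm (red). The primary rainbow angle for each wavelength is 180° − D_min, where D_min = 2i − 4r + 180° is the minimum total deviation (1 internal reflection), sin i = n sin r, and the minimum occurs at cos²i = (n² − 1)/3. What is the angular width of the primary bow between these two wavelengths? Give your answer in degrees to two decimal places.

1.86°

At 398 nm (n = 1.344): cos²i = 0.26878 → i = 58.772°, r = 39.512°, D_min = 139.495°, rainbow angle = 40.505°.
At 652 nm (n = 1.331): cos²i = 0.25719 → i = 59.527°, r = 40.356°, D_min = 137.630°, rainbow angle = 42.370°.
Angular width = |40.505° − 42.370°| = 1.865°.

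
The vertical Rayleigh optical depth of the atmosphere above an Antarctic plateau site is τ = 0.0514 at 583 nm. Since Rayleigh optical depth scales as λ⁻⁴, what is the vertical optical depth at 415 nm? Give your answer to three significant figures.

τ(415 nm) = τ(583 nm) × (583/415)⁴ = 0.0514 × (1.4048)⁴ = 0.0514 × 3.8948 = 0.2002.

0.200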